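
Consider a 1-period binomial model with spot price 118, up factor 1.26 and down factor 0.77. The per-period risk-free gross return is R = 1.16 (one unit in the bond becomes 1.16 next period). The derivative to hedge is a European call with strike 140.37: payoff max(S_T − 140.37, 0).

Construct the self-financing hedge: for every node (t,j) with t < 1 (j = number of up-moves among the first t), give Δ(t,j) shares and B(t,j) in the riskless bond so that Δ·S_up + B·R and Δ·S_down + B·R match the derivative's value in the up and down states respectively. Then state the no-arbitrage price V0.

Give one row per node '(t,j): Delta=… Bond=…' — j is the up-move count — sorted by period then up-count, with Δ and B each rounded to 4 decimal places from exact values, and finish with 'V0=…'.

Since d<R<u, set p* = (R−d)/(u−d) = 0.7959; price each node as the discounted p*-expectation of its children.
Terminal payoffs: V(1,0)=0.0000, V(1,1)=8.3100
Node (0,0) S=118.0000: V=(p*·8.3100+(1−p*)·0.0000)/1.16=5.7018; Δ=(8.3100−0.0000)/(148.6800−90.8600)=0.1437; B=V−Δ·S=-11.2574
Each (Δ,B) replicates both successor values, so the strategy is self-financing and V0 is arbitrage-free.

(0,0): Delta=0.1437 Bond=-11.2574
V0=5.7018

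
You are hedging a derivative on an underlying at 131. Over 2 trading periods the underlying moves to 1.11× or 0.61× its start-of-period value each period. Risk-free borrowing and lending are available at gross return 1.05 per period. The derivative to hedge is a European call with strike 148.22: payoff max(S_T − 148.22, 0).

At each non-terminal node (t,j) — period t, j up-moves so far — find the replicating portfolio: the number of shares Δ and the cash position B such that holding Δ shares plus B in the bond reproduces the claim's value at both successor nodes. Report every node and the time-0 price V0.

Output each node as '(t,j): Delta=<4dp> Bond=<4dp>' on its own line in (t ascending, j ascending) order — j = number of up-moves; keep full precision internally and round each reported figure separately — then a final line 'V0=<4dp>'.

Under the risk-neutral measure, an up-move has probability p* = (R−d)/(u−d) = 0.8800 and values discount at R = 1.05.
Payoff layer (t=2): V(2,0)=0.0000, V(2,1)=0.0000, V(2,2)=13.1851
  t=1,j=0: stock 79.9100 → up 88.7001 (V=0.0000), down 48.7451 (V=0.0000). Price 0.0000; hedge Δ=0.0000, bond B=0.0000.
  t=1,j=1: stock 145.4100 → up 161.4051 (V=13.1851), down 88.7001 (V=0.0000). Price 11.0504; hedge Δ=0.1814, bond B=-15.3198.
  t=0,j=0: stock 131.0000 → up 145.4100 (V=11.0504), down 79.9100 (V=0.0000). Price 9.2613; hedge Δ=0.1687, bond B=-12.8395.
Check: Δ(0,0)·S0 + B(0,0) = 9.2613 = V0.

(0,0): Delta=0.1687 Bond=-12.8395
(1,0): Delta=0.0000 Bond=0.0000
(1,1): Delta=0.1814 Bond=-15.3198
V0=9.2613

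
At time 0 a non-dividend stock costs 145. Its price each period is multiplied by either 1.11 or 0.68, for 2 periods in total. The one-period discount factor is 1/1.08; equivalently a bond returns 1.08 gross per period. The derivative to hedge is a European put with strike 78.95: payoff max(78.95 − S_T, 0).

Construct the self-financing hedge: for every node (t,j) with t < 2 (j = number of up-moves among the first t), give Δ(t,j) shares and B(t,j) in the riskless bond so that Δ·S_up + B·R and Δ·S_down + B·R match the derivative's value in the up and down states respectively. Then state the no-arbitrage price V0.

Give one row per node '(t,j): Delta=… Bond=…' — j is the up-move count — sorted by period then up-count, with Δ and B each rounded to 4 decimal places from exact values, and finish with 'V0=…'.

The replicating-portfolio and risk-neutral prices coincide; use p* = (1.08−0.68)/(1.11−0.68) = 0.9302 for the latter.
Terminal payoffs: V(2,0)=11.9020, V(2,1)=0.0000, V(2,2)=0.0000
  t=1,j=0: stock 98.6000 → up 109.4460 (V=0.0000), down 67.0480 (V=11.9020). Price 0.7689; hedge Δ=-0.2807, bond B=28.4479.
  t=1,j=1: stock 160.9500 → up 178.6545 (V=0.0000), down 109.4460 (V=0.0000). Price 0.0000; hedge Δ=0.0000, bond B=0.0000.
  t=0,j=0: stock 145.0000 → up 160.9500 (V=0.0000), down 98.6000 (V=0.7689). Price 0.0497; hedge Δ=-0.0123, bond B=1.8377.
Self-financing check: at every node Δ·S+B equals the discounted successor values.

(0,0): Delta=-0.0123 Bond=1.8377
(1,0): Delta=-0.2807 Bond=28.4479
(1,1): Delta=0.0000 Bond=0.0000
V0=0.0497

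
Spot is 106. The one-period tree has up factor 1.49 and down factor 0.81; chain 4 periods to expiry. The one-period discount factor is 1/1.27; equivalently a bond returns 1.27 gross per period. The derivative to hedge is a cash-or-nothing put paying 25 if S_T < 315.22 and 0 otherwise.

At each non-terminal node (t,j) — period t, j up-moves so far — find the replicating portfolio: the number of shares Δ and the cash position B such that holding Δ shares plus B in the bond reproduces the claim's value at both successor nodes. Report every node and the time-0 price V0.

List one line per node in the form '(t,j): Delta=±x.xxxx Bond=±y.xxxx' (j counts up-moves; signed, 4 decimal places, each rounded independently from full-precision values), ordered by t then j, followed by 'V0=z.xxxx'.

Since d<R<u, set p* = (R−d)/(u−d) = 0.6765; price each node as the discounted p*-expectation of its children.
At expiry t=4: V(4,0)=25.0000, V(4,1)=25.0000, V(4,2)=25.0000, V(4,3)=25.0000, V(4,4)=0.0000
Node (3,0) S=56.3327: V=(p*·25.0000+(1−p*)·25.0000)/1.27=19.6850; Δ=(25.0000−25.0000)/(83.9358−45.6295)=0.0000; B=V−Δ·S=19.6850
Node (3,1) S=103.6244: V=(p*·25.0000+(1−p*)·25.0000)/1.27=19.6850; Δ=(25.0000−25.0000)/(154.4004−83.9358)=0.0000; B=V−Δ·S=19.6850
Node (3,2) S=190.6178: V=(p*·25.0000+(1−p*)·25.0000)/1.27=19.6850; Δ=(25.0000−25.0000)/(284.0205−154.4004)=0.0000; B=V−Δ·S=19.6850
Node (3,3) S=350.6426: V=(p*·0.0000+(1−p*)·25.0000)/1.27=6.3687; Δ=(0.0000−25.0000)/(522.4575−284.0205)=-0.1048; B=V−Δ·S=43.1334
Node (2,0) S=69.5466: V=(p*·19.6850+(1−p*)·19.6850)/1.27=15.5000; Δ=(19.6850−19.6850)/(103.6244−56.3327)=0.0000; B=V−Δ·S=15.5000
Node (2,1) S=127.9314: V=(p*·19.6850+(1−p*)·19.6850)/1.27=15.5000; Δ=(19.6850−19.6850)/(190.6178−103.6244)=0.0000; B=V−Δ·S=15.5000
Node (2,2) S=235.3306: V=(p*·6.3687+(1−p*)·19.6850)/1.27=8.4070; Δ=(6.3687−19.6850)/(350.6426−190.6178)=-0.0832; B=V−Δ·S=27.9899
Node (1,0) S=85.8600: V=(p*·15.5000+(1−p*)·15.5000)/1.27=12.2047; Δ=(15.5000−15.5000)/(127.9314−69.5466)=0.0000; B=V−Δ·S=12.2047
Node (1,1) S=157.9400: V=(p*·8.4070+(1−p*)·15.5000)/1.27=8.4266; Δ=(8.4070−15.5000)/(235.3306−127.9314)=-0.0660; B=V−Δ·S=18.8575
Node (0,0) S=106.0000: V=(p*·8.4266+(1−p*)·12.2047)/1.27=7.5976; Δ=(8.4266−12.2047)/(157.9400−85.8600)=-0.0524; B=V−Δ·S=13.1537
Root portfolio cost Δ·106+B reproduces V0=7.5976.

(0,0): Delta=-0.0524 Bond=13.1537
(1,0): Delta=0.0000 Bond=12.2047
(1,1): Delta=-0.0660 Bond=18.8575
(2,0): Delta=0.0000 Bond=15.5000
(2,1): Delta=0.0000 Bond=15.5000
(2,2): Delta=-0.0832 Bond=27.9899
(3,0): Delta=0.0000 Bond=19.6850
(3,1): Delta=0.0000 Bond=19.6850
(3,2): Delta=0.0000 Bond=19.6850
(3,3): Delta=-0.1048 Bond=43.1334
V0=7.5976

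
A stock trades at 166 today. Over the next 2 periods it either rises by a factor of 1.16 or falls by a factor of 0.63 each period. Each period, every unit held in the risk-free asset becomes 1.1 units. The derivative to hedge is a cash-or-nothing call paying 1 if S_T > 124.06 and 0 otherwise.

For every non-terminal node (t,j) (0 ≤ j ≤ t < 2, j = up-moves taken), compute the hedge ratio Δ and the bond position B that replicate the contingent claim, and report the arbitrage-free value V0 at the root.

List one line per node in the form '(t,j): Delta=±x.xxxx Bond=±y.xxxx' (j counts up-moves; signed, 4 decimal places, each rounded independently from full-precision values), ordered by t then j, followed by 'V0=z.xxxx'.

(0,0): Delta=0.0092 Bond=-0.8712
(1,0): Delta=0.0000 Bond=0.0000
(1,1): Delta=0.0098 Bond=-1.0806
V0=0.6499

The replicating-portfolio and risk-neutral prices coincide; use p* = (1.1−0.63)/(1.16−0.63) = 0.8868 for the latter.
At expiry t=2: V(2,0)=0.0000, V(2,1)=0.0000, V(2,2)=1.0000
  t=1,j=0: stock 104.5800 → up 121.3128 (V=0.0000), down 65.8854 (V=0.0000). Price 0.0000; hedge Δ=0.0000, bond B=0.0000.
  t=1,j=1: stock 192.5600 → up 223.3696 (V=1.0000), down 121.3128 (V=0.0000). Price 0.8062; hedge Δ=0.0098, bond B=-1.0806.
  t=0,j=0: stock 166.0000 → up 192.5600 (V=0.8062), down 104.5800 (V=0.0000). Price 0.6499; hedge Δ=0.0092, bond B=-0.8712.
The time-0 hedge costs 0.6499, which is the no-arbitrage price.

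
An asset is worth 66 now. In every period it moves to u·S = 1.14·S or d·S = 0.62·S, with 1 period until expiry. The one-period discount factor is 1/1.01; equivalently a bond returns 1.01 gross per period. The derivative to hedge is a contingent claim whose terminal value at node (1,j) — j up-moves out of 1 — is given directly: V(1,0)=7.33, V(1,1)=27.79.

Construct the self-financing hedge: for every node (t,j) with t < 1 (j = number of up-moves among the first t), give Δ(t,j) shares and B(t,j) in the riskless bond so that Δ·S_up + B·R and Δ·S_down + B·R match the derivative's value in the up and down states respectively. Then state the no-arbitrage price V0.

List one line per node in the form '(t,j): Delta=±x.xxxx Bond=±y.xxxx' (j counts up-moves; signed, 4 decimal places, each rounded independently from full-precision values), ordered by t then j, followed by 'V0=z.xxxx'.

(0,0): Delta=0.5962 Bond=-16.8957
V0=22.4505

Risk-neutral probability p* = (R−d)/(u−d) = (1.01−0.62)/(1.14−0.62) = 0.7500.
Payoff layer (t=1): V(1,0)=7.3300, V(1,1)=27.7900
Node (0,0) S=66.0000: V=(p*·27.7900+(1−p*)·7.3300)/1.01=22.4505; Δ=(27.7900−7.3300)/(75.2400−40.9200)=0.5962; B=V−Δ·S=-16.8957
Each (Δ,B) replicates both successor values, so the strategy is self-financing and V0 is arbitrage-free.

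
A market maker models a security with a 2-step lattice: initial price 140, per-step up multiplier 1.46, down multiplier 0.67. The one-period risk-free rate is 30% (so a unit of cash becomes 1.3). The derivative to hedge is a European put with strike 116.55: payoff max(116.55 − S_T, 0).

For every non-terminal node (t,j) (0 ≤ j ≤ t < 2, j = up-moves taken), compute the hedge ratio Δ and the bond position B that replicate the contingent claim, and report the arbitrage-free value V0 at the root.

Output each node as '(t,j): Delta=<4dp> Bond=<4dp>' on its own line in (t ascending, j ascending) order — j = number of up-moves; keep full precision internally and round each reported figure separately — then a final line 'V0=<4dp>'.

(0,0): Delta=-0.0756 Bond=11.8943
(1,0): Delta=-0.7247 Bond=76.3465
(1,1): Delta=0.0000 Bond=0.0000
V0=1.3035

Since d<R<u, set p* = (R−d)/(u−d) = 0.7975; price each node as the discounted p*-expectation of its children.
Payoff layer (t=2): V(2,0)=53.7040, V(2,1)=0.0000, V(2,2)=0.0000
(1,0): S=93.8000. Δ = (V_up−V_dn)/(S_up−S_dn) = (0.0000−53.7040)/(136.9480−62.8460) = -0.7247. V = [p*·0.0000 + (1−p*)·53.7040]/1.3 = 8.3667. B = V − Δ·S = 76.3465.
(1,1): S=204.4000. Δ = (V_up−V_dn)/(S_up−S_dn) = (0.0000−0.0000)/(298.4240−136.9480) = 0.0000. V = [p*·0.0000 + (1−p*)·0.0000]/1.3 = 0.0000. B = V − Δ·S = 0.0000.
(0,0): S=140.0000. Δ = (V_up−V_dn)/(S_up−S_dn) = (0.0000−8.3667)/(204.4000−93.8000) = -0.0756. V = [p*·0.0000 + (1−p*)·8.3667]/1.3 = 1.3035. B = V − Δ·S = 11.8943.
Check: Δ(0,0)·S0 + B(0,0) = 1.3035 = V0.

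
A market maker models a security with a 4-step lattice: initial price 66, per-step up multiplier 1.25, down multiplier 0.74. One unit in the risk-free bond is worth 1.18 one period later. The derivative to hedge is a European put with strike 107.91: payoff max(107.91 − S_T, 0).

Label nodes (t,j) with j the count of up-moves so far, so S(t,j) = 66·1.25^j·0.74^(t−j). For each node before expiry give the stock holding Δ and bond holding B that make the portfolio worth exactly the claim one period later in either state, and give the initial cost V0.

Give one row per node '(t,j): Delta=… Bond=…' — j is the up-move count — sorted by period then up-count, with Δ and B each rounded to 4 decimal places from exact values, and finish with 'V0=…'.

(0,0): Delta=-0.3820 Bond=30.0801
(1,0): Delta=-1.0000 Bond=65.6774
(1,1): Delta=-0.3238 Bond=30.6926
(2,0): Delta=-1.0000 Bond=77.4993
(2,1): Delta=-1.0000 Bond=77.4993
(2,2): Delta=-0.2601 Bond=29.6497
(3,0): Delta=-1.0000 Bond=91.4492
(3,1): Delta=-1.0000 Bond=91.4492
(3,2): Delta=-1.0000 Bond=91.4492
(3,3): Delta=-0.1904 Bond=26.0040
V0=4.8677

Risk-neutral probability p* = (R−d)/(u−d) = (1.18−0.74)/(1.25−0.74) = 0.8627.
Terminal payoffs: V(4,0)=88.1189, V(4,1)=74.4790, V(4,2)=51.4387, V(4,3)=12.5194, V(4,4)=0.0000
(3,0): S=26.7448. Δ = (V_up−V_dn)/(S_up−S_dn) = (74.4790−88.1189)/(33.4310−19.7911) = -1.0000. V = [p*·74.4790 + (1−p*)·88.1189]/1.18 = 64.7044. B = V − Δ·S = 91.4492.
(3,1): S=45.1770. Δ = (V_up−V_dn)/(S_up−S_dn) = (51.4387−74.4790)/(56.4712−33.4310) = -1.0000. V = [p*·51.4387 + (1−p*)·74.4790]/1.18 = 46.2722. B = V − Δ·S = 91.4492.
(3,2): S=76.3125. Δ = (V_up−V_dn)/(S_up−S_dn) = (12.5194−51.4387)/(95.3906−56.4712) = -1.0000. V = [p*·12.5194 + (1−p*)·51.4387]/1.18 = 15.1367. B = V − Δ·S = 91.4492.
(3,3): S=128.9062. Δ = (V_up−V_dn)/(S_up−S_dn) = (0.0000−12.5194)/(161.1328−95.3906) = -0.1904. V = [p*·0.0000 + (1−p*)·12.5194]/1.18 = 1.4562. B = V − Δ·S = 26.0040.
(2,0): S=36.1416. Δ = (V_up−V_dn)/(S_up−S_dn) = (46.2722−64.7044)/(45.1770−26.7448) = -1.0000. V = [p*·46.2722 + (1−p*)·64.7044]/1.18 = 41.3577. B = V − Δ·S = 77.4993.
(2,1): S=61.0500. Δ = (V_up−V_dn)/(S_up−S_dn) = (15.1367−46.2722)/(76.3125−45.1770) = -1.0000. V = [p*·15.1367 + (1−p*)·46.2722]/1.18 = 16.4493. B = V − Δ·S = 77.4993.
(2,2): S=103.1250. Δ = (V_up−V_dn)/(S_up−S_dn) = (1.4562−15.1367)/(128.9062−76.3125) = -0.2601. V = [p*·1.4562 + (1−p*)·15.1367]/1.18 = 2.8254. B = V − Δ·S = 29.6497.
(1,0): S=48.8400. Δ = (V_up−V_dn)/(S_up−S_dn) = (16.4493−41.3577)/(61.0500−36.1416) = -1.0000. V = [p*·16.4493 + (1−p*)·41.3577]/1.18 = 16.8374. B = V − Δ·S = 65.6774.
(1,1): S=82.5000. Δ = (V_up−V_dn)/(S_up−S_dn) = (2.8254−16.4493)/(103.1250−61.0500) = -0.3238. V = [p*·2.8254 + (1−p*)·16.4493]/1.18 = 3.9791. B = V − Δ·S = 30.6926.
(0,0): S=66.0000. Δ = (V_up−V_dn)/(S_up−S_dn) = (3.9791−16.8374)/(82.5000−48.8400) = -0.3820. V = [p*·3.9791 + (1−p*)·16.8374]/1.18 = 4.8677. B = V − Δ·S = 30.0801.
Self-financing check: at every node Δ·S+B equals the discounted successor values.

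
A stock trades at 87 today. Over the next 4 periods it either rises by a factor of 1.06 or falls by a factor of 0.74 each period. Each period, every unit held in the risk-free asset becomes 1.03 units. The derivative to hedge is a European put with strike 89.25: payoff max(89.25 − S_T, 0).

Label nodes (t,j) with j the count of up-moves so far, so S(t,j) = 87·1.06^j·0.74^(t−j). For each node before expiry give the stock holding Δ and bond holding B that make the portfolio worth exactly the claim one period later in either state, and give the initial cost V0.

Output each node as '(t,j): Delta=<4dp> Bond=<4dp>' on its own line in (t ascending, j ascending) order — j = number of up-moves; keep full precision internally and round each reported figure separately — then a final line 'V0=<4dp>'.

(0,0): Delta=-0.4964 Bond=47.8172
(1,0): Delta=-1.0000 Bond=81.6764
(1,1): Delta=-0.4600 Bond=45.8975
(2,0): Delta=-1.0000 Bond=84.1267
(2,1): Delta=-1.0000 Bond=84.1267
(2,2): Delta=-0.4210 Bond=43.4621
(3,0): Delta=-1.0000 Bond=86.6505
(3,1): Delta=-1.0000 Bond=86.6505
(3,2): Delta=-1.0000 Bond=86.6505
(3,3): Delta=-0.3792 Bond=40.4331
V0=4.6343

Since d<R<u, set p* = (R−d)/(u−d) = 0.9062; price each node as the discounted p*-expectation of its children.
Payoff layer (t=4): V(4,0)=63.1617, V(4,1)=51.8802, V(4,2)=35.7203, V(4,3)=12.5724, V(4,4)=0.0000
(3,0): S=35.2545. Δ = (V_up−V_dn)/(S_up−S_dn) = (51.8802−63.1617)/(37.3698−26.0883) = -1.0000. V = [p*·51.8802 + (1−p*)·63.1617]/1.03 = 51.3960. B = V − Δ·S = 86.6505.
(3,1): S=50.4997. Δ = (V_up−V_dn)/(S_up−S_dn) = (35.7203−51.8802)/(53.5297−37.3698) = -1.0000. V = [p*·35.7203 + (1−p*)·51.8802]/1.03 = 36.1508. B = V − Δ·S = 86.6505.
(3,2): S=72.3374. Δ = (V_up−V_dn)/(S_up−S_dn) = (12.5724−35.7203)/(76.6776−53.5297) = -1.0000. V = [p*·12.5724 + (1−p*)·35.7203]/1.03 = 14.3131. B = V − Δ·S = 86.6505.
(3,3): S=103.6184. Δ = (V_up−V_dn)/(S_up−S_dn) = (0.0000−12.5724)/(109.8355−76.6776) = -0.3792. V = [p*·0.0000 + (1−p*)·12.5724]/1.03 = 1.1443. B = V − Δ·S = 40.4331.
(2,0): S=47.6412. Δ = (V_up−V_dn)/(S_up−S_dn) = (36.1508−51.3960)/(50.4997−35.2545) = -1.0000. V = [p*·36.1508 + (1−p*)·51.3960]/1.03 = 36.4855. B = V − Δ·S = 84.1267.
(2,1): S=68.2428. Δ = (V_up−V_dn)/(S_up−S_dn) = (14.3131−36.1508)/(72.3374−50.4997) = -1.0000. V = [p*·14.3131 + (1−p*)·36.1508]/1.03 = 15.8839. B = V − Δ·S = 84.1267.
(2,2): S=97.7532. Δ = (V_up−V_dn)/(S_up−S_dn) = (1.1443−14.3131)/(103.6184−72.3374) = -0.4210. V = [p*·1.1443 + (1−p*)·14.3131]/1.03 = 2.3096. B = V − Δ·S = 43.4621.
(1,0): S=64.3800. Δ = (V_up−V_dn)/(S_up−S_dn) = (15.8839−36.4855)/(68.2428−47.6412) = -1.0000. V = [p*·15.8839 + (1−p*)·36.4855]/1.03 = 17.2964. B = V − Δ·S = 81.6764.
(1,1): S=92.2200. Δ = (V_up−V_dn)/(S_up−S_dn) = (2.3096−15.8839)/(97.7532−68.2428) = -0.4600. V = [p*·2.3096 + (1−p*)·15.8839]/1.03 = 3.4779. B = V − Δ·S = 45.8975.
(0,0): S=87.0000. Δ = (V_up−V_dn)/(S_up−S_dn) = (3.4779−17.2964)/(92.2200−64.3800) = -0.4964. V = [p*·3.4779 + (1−p*)·17.2964]/1.03 = 4.6343. B = V − Δ·S = 47.8172.
Self-financing check: at every node Δ·S+B equals the discounted successor values.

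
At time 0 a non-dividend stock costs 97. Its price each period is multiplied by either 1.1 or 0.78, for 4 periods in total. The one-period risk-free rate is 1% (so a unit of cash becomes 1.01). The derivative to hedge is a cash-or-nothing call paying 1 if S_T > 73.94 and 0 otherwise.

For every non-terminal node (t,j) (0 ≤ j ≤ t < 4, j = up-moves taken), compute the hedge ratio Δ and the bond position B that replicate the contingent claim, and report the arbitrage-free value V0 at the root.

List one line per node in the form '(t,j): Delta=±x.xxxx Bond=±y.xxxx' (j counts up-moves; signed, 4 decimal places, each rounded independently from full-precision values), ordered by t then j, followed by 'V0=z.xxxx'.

(0,0): Delta=0.0136 Bond=-0.6642
(1,0): Delta=0.0209 Bond=-1.2222
(1,1): Delta=0.0116 Bond=-0.4551
(2,0): Delta=0.0000 Bond=0.0000
(2,1): Delta=0.0267 Bond=-1.7174
(2,2): Delta=0.0074 Bond=0.0325
(3,0): Delta=0.0000 Bond=0.0000
(3,1): Delta=0.0000 Bond=0.0000
(3,2): Delta=0.0341 Bond=-2.4134
(3,3): Delta=0.0000 Bond=0.9901
V0=0.6579

Since d<R<u, set p* = (R−d)/(u−d) = 0.7187; price each node as the discounted p*-expectation of its children.
Terminal payoffs: V(4,0)=0.0000, V(4,1)=0.0000, V(4,2)=0.0000, V(4,3)=1.0000, V(4,4)=1.0000
(3,0): S=46.0315. Δ = (V_up−V_dn)/(S_up−S_dn) = (0.0000−0.0000)/(50.6347−35.9046) = 0.0000. V = [p*·0.0000 + (1−p*)·0.0000]/1.01 = 0.0000. B = V − Δ·S = 0.0000.
(3,1): S=64.9163. Δ = (V_up−V_dn)/(S_up−S_dn) = (0.0000−0.0000)/(71.4079−50.6347) = 0.0000. V = [p*·0.0000 + (1−p*)·0.0000]/1.01 = 0.0000. B = V − Δ·S = 0.0000.
(3,2): S=91.5486. Δ = (V_up−V_dn)/(S_up−S_dn) = (1.0000−0.0000)/(100.7035−71.4079) = 0.0341. V = [p*·1.0000 + (1−p*)·0.0000]/1.01 = 0.7116. B = V − Δ·S = -2.4134.
(3,3): S=129.1070. Δ = (V_up−V_dn)/(S_up−S_dn) = (1.0000−1.0000)/(142.0177−100.7035) = 0.0000. V = [p*·1.0000 + (1−p*)·1.0000]/1.01 = 0.9901. B = V − Δ·S = 0.9901.
(2,0): S=59.0148. Δ = (V_up−V_dn)/(S_up−S_dn) = (0.0000−0.0000)/(64.9163−46.0315) = 0.0000. V = [p*·0.0000 + (1−p*)·0.0000]/1.01 = 0.0000. B = V − Δ·S = 0.0000.
(2,1): S=83.2260. Δ = (V_up−V_dn)/(S_up−S_dn) = (0.7116−0.0000)/(91.5486−64.9163) = 0.0267. V = [p*·0.7116 + (1−p*)·0.0000]/1.01 = 0.5064. B = V − Δ·S = -1.7174.
(2,2): S=117.3700. Δ = (V_up−V_dn)/(S_up−S_dn) = (0.9901−0.7116)/(129.1070−91.5486) = 0.0074. V = [p*·0.9901 + (1−p*)·0.7116]/1.01 = 0.9028. B = V − Δ·S = 0.0325.
(1,0): S=75.6600. Δ = (V_up−V_dn)/(S_up−S_dn) = (0.5064−0.0000)/(83.2260−59.0148) = 0.0209. V = [p*·0.5064 + (1−p*)·0.0000]/1.01 = 0.3604. B = V − Δ·S = -1.2222.
(1,1): S=106.7000. Δ = (V_up−V_dn)/(S_up−S_dn) = (0.9028−0.5064)/(117.3700−83.2260) = 0.0116. V = [p*·0.9028 + (1−p*)·0.5064]/1.01 = 0.7835. B = V − Δ·S = -0.4551.
(0,0): S=97.0000. Δ = (V_up−V_dn)/(S_up−S_dn) = (0.7835−0.3604)/(106.7000−75.6600) = 0.0136. V = [p*·0.7835 + (1−p*)·0.3604]/1.01 = 0.6579. B = V − Δ·S = -0.6642.
The time-0 hedge costs 0.6579, which is the no-arbitrage price.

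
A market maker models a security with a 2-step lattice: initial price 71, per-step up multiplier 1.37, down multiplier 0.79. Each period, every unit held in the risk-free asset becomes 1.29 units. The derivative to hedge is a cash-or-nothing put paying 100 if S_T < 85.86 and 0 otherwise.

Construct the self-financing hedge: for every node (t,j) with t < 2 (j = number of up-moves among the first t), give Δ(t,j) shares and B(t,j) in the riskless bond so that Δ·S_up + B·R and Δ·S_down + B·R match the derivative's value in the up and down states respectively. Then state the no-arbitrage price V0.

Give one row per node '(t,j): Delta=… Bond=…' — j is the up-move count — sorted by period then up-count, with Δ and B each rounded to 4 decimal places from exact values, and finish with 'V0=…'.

The replicating-portfolio and risk-neutral prices coincide; use p* = (1.29−0.79)/(1.37−0.79) = 0.8621 for the latter.
At expiry t=2: V(2,0)=100.0000, V(2,1)=100.0000, V(2,2)=0.0000
(1,0): S=56.0900. Δ = (V_up−V_dn)/(S_up−S_dn) = (100.0000−100.0000)/(76.8433−44.3111) = 0.0000. V = [p*·100.0000 + (1−p*)·100.0000]/1.29 = 77.5194. B = V − Δ·S = 77.5194.
(1,1): S=97.2700. Δ = (V_up−V_dn)/(S_up−S_dn) = (0.0000−100.0000)/(133.2599−76.8433) = -1.7725. V = [p*·0.0000 + (1−p*)·100.0000]/1.29 = 10.6923. B = V − Δ·S = 183.1061.
(0,0): S=71.0000. Δ = (V_up−V_dn)/(S_up−S_dn) = (10.6923−77.5194)/(97.2700−56.0900) = -1.6228. V = [p*·10.6923 + (1−p*)·77.5194]/1.29 = 15.4340. B = V − Δ·S = 130.6530.
Check: Δ(0,0)·S0 + B(0,0) = 15.4340 = V0.

(0,0): Delta=-1.6228 Bond=130.6530
(1,0): Delta=0.0000 Bond=77.5194
(1,1): Delta=-1.7725 Bond=183.1061
V0=15.4340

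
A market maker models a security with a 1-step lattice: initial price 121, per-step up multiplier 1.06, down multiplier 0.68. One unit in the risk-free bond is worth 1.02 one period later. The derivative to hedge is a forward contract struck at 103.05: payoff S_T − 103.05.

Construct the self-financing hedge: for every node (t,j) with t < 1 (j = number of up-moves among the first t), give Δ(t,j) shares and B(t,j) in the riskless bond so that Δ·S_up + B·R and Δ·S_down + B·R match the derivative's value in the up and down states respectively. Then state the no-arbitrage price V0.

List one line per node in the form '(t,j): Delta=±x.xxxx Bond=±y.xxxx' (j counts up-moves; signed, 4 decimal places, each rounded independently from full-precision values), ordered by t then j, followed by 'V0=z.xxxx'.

(0,0): Delta=1.0000 Bond=-101.0294
V0=19.9706

The replicating-portfolio and risk-neutral prices coincide; use p* = (1.02−0.68)/(1.06−0.68) = 0.8947 for the latter.
At expiry t=1: V(1,0)=-20.7700, V(1,1)=25.2100
Node (0,0) S=121.0000: V=(p*·25.2100+(1−p*)·-20.7700)/1.02=19.9706; Δ=(25.2100−-20.7700)/(128.2600−82.2800)=1.0000; B=V−Δ·S=-101.0294
Check: Δ(0,0)·S0 + B(0,0) = 19.9706 = V0.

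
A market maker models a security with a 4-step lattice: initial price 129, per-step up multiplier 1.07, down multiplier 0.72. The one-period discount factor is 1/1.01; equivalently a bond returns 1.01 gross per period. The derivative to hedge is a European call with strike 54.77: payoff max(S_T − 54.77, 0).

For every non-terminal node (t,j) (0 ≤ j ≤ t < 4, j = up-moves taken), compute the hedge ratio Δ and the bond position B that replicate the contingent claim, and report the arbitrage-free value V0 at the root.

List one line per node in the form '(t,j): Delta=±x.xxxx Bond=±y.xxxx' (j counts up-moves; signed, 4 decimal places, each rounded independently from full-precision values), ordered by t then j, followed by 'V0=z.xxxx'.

Since d<R<u, set p* = (R−d)/(u−d) = 0.8286; price each node as the discounted p*-expectation of its children.
Payoff layer (t=4): V(4,0)=0.0000, V(4,1)=0.0000, V(4,2)=21.7936, V(4,3)=59.0120, V(4,4)=114.3227
  t=3,j=0: stock 48.1490 → up 51.5194 (V=0.0000), down 34.6673 (V=0.0000). Price 0.0000; hedge Δ=0.0000, bond B=0.0000.
  t=3,j=1: stock 71.5548 → up 76.5636 (V=21.7936), down 51.5194 (V=0.0000). Price 17.8788; hedge Δ=0.8702, bond B=-44.3886.
  t=3,j=2: stock 106.3383 → up 113.7820 (V=59.0120), down 76.5636 (V=21.7936). Price 52.1106; hedge Δ=1.0000, bond B=-54.2277.
  t=3,j=3: stock 158.0305 → up 169.0927 (V=114.3227), down 113.7820 (V=59.0120). Price 103.8028; hedge Δ=1.0000, bond B=-54.2277.
  t=2,j=0: stock 66.8736 → up 71.5548 (V=17.8788), down 48.1490 (V=0.0000). Price 14.6672; hedge Δ=0.7639, bond B=-36.4150.
  t=2,j=1: stock 99.3816 → up 106.3383 (V=52.1106), down 71.5548 (V=17.8788). Price 45.7844; hedge Δ=0.9841, bond B=-52.0208.
  t=2,j=2: stock 147.6921 → up 158.0305 (V=103.8028), down 106.3383 (V=52.1106). Price 94.0013; hedge Δ=1.0000, bond B=-53.6908.
  t=1,j=0: stock 92.8800 → up 99.3816 (V=45.7844), down 66.8736 (V=14.6672). Price 40.0495; hedge Δ=0.9572, bond B=-48.8570.
  t=1,j=1: stock 138.0300 → up 147.6921 (V=94.0013), down 99.3816 (V=45.7844). Price 84.8867; hedge Δ=0.9981, bond B=-52.8758.
  t=0,j=0: stock 129.0000 → up 138.0300 (V=84.8867), down 92.8800 (V=40.0495). Price 76.4359; hedge Δ=0.9931, bond B=-51.6701.
Root portfolio cost Δ·129+B reproduces V0=76.4359.

(0,0): Delta=0.9931 Bond=-51.6701
(1,0): Delta=0.9572 Bond=-48.8570
(1,1): Delta=0.9981 Bond=-52.8758
(2,0): Delta=0.7639 Bond=-36.4150
(2,1): Delta=0.9841 Bond=-52.0208
(2,2): Delta=1.0000 Bond=-53.6908
(3,0): Delta=0.0000 Bond=0.0000
(3,1): Delta=0.8702 Bond=-44.3886
(3,2): Delta=1.0000 Bond=-54.2277
(3,3): Delta=1.0000 Bond=-54.2277
V0=76.4359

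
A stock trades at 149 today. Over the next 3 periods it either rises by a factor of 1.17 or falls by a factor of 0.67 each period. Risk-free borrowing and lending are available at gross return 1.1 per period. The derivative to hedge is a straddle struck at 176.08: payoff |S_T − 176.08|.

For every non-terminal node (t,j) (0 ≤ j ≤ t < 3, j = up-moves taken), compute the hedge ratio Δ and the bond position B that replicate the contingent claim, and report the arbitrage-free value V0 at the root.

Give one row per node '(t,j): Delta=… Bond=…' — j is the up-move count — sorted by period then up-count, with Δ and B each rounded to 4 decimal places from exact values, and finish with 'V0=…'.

(0,0): Delta=0.0266 Bond=39.1265
(1,0): Delta=-1.0000 Bond=145.5207
(1,1): Delta=0.1223 Bond=26.3561
(2,0): Delta=-1.0000 Bond=160.0727
(2,1): Delta=-1.0000 Bond=160.0727
(2,2): Delta=0.2269 Bond=7.6530
V0=43.0840

Under the risk-neutral measure, an up-move has probability p* = (R−d)/(u−d) = 0.8600 and values discount at R = 1.1.
Terminal values V(3,·): V(3,0)=131.2663, V(3,1)=97.8233, V(3,2)=39.4227, V(3,3)=62.5603
  t=2,j=0: stock 66.8861 → up 78.2567 (V=97.8233), down 44.8137 (V=131.2663). Price 93.1866; hedge Δ=-1.0000, bond B=160.0727.
  t=2,j=1: stock 116.8011 → up 136.6573 (V=39.4227), down 78.2567 (V=97.8233). Price 43.2716; hedge Δ=-1.0000, bond B=160.0727.
  t=2,j=2: stock 203.9661 → up 238.6403 (V=62.5603), down 136.6573 (V=39.4227). Price 53.9282; hedge Δ=0.2269, bond B=7.6530.
  t=1,j=0: stock 99.8300 → up 116.8011 (V=43.2716), down 66.8861 (V=93.1866). Price 45.6907; hedge Δ=-1.0000, bond B=145.5207.
  t=1,j=1: stock 174.3300 → up 203.9661 (V=53.9282), down 116.8011 (V=43.2716). Price 47.6694; hedge Δ=0.1223, bond B=26.3561.
  t=0,j=0: stock 149.0000 → up 174.3300 (V=47.6694), down 99.8300 (V=45.6907). Price 43.0840; hedge Δ=0.0266, bond B=39.1265.
Self-financing check: at every node Δ·S+B equals the discounted successor values.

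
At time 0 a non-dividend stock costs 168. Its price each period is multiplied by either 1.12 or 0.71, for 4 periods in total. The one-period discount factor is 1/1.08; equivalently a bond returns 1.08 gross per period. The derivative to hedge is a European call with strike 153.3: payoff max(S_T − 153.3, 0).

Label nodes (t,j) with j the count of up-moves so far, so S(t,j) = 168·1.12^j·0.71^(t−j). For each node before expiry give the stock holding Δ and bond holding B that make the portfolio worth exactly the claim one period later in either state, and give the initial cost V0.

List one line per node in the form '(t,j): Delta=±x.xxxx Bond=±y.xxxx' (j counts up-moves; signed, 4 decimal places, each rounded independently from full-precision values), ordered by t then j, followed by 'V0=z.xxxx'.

(0,0): Delta=0.8589 Bond=-87.1459
(1,0): Delta=0.2039 Bond=-15.9868
(1,1): Delta=0.9038 Bond=-102.5641
(2,0): Delta=0.0000 Bond=0.0000
(2,1): Delta=0.2178 Bond=-19.1323
(2,2): Delta=0.9508 Bond=-120.6760
(3,0): Delta=0.0000 Bond=0.0000
(3,1): Delta=0.0000 Bond=0.0000
(3,2): Delta=0.2328 Bond=-22.8967
(3,3): Delta=1.0000 Bond=-141.9444
V0=57.1481

Under the risk-neutral measure, an up-move has probability p* = (R−d)/(u−d) = 0.9024 and values discount at R = 1.08.
At expiry t=4: V(4,0)=0.0000, V(4,1)=0.0000, V(4,2)=0.0000, V(4,3)=14.2798, V(4,4)=111.0513
Node (3,0) S=60.1290: V=(p*·0.0000+(1−p*)·0.0000)/1.08=0.0000; Δ=(0.0000−0.0000)/(67.3445−42.6916)=0.0000; B=V−Δ·S=0.0000
Node (3,1) S=94.8515: V=(p*·0.0000+(1−p*)·0.0000)/1.08=0.0000; Δ=(0.0000−0.0000)/(106.2336−67.3445)=0.0000; B=V−Δ·S=0.0000
Node (3,2) S=149.6248: V=(p*·14.2798+(1−p*)·0.0000)/1.08=11.9321; Δ=(14.2798−0.0000)/(167.5798−106.2336)=0.2328; B=V−Δ·S=-22.8967
Node (3,3) S=236.0279: V=(p*·111.0513+(1−p*)·14.2798)/1.08=94.0835; Δ=(111.0513−14.2798)/(264.3513−167.5798)=1.0000; B=V−Δ·S=-141.9444
Node (2,0) S=84.6888: V=(p*·0.0000+(1−p*)·0.0000)/1.08=0.0000; Δ=(0.0000−0.0000)/(94.8515−60.1290)=0.0000; B=V−Δ·S=0.0000
Node (2,1) S=133.5936: V=(p*·11.9321+(1−p*)·0.0000)/1.08=9.9704; Δ=(11.9321−0.0000)/(149.6248−94.8515)=0.2178; B=V−Δ·S=-19.1323
Node (2,2) S=210.7392: V=(p*·94.0835+(1−p*)·11.9321)/1.08=79.6932; Δ=(94.0835−11.9321)/(236.0279−149.6248)=0.9508; B=V−Δ·S=-120.6760
Node (1,0) S=119.2800: V=(p*·9.9704+(1−p*)·0.0000)/1.08=8.3311; Δ=(9.9704−0.0000)/(133.5936−84.6888)=0.2039; B=V−Δ·S=-15.9868
Node (1,1) S=188.1600: V=(p*·79.6932+(1−p*)·9.9704)/1.08=67.4917; Δ=(79.6932−9.9704)/(210.7392−133.5936)=0.9038; B=V−Δ·S=-102.5641
Node (0,0) S=168.0000: V=(p*·67.4917+(1−p*)·8.3311)/1.08=57.1481; Δ=(67.4917−8.3311)/(188.1600−119.2800)=0.8589; B=V−Δ·S=-87.1459
The time-0 hedge costs 57.1481, which is the no-arbitrage price.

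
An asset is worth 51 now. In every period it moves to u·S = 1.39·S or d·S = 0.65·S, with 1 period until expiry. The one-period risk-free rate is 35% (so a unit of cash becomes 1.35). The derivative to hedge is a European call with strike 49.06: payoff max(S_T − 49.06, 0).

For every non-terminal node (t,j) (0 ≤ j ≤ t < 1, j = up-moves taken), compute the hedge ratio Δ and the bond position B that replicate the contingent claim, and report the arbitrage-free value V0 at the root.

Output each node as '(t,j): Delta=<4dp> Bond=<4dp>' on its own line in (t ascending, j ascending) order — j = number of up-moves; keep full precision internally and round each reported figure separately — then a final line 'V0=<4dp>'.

Since d<R<u, set p* = (R−d)/(u−d) = 0.9459; price each node as the discounted p*-expectation of its children.
Terminal payoffs: V(1,0)=0.0000, V(1,1)=21.8300
(0,0): S=51.0000. Δ = (V_up−V_dn)/(S_up−S_dn) = (21.8300−0.0000)/(70.8900−33.1500) = 0.5784. V = [p*·21.8300 + (1−p*)·0.0000]/1.35 = 15.2963. B = V − Δ·S = -14.2037.
Check: Δ(0,0)·S0 + B(0,0) = 15.2963 = V0.

(0,0): Delta=0.5784 Bond=-14.2037
V0=15.2963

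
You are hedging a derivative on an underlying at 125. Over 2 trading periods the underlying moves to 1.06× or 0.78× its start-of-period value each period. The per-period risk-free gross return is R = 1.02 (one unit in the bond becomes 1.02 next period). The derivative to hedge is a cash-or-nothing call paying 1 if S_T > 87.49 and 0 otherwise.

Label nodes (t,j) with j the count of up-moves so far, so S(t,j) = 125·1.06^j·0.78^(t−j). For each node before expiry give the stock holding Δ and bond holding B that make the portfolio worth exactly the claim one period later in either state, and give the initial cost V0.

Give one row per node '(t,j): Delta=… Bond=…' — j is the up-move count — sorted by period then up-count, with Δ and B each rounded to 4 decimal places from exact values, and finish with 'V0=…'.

The replicating-portfolio and risk-neutral prices coincide; use p* = (1.02−0.78)/(1.06−0.78) = 0.8571 for the latter.
Terminal payoffs: V(2,0)=0.0000, V(2,1)=1.0000, V(2,2)=1.0000
(1,0): S=97.5000. Δ = (V_up−V_dn)/(S_up−S_dn) = (1.0000−0.0000)/(103.3500−76.0500) = 0.0366. V = [p*·1.0000 + (1−p*)·0.0000]/1.02 = 0.8403. B = V − Δ·S = -2.7311.
(1,1): S=132.5000. Δ = (V_up−V_dn)/(S_up−S_dn) = (1.0000−1.0000)/(140.4500−103.3500) = 0.0000. V = [p*·1.0000 + (1−p*)·1.0000]/1.02 = 0.9804. B = V − Δ·S = 0.9804.
(0,0): S=125.0000. Δ = (V_up−V_dn)/(S_up−S_dn) = (0.9804−0.8403)/(132.5000−97.5000) = 0.0040. V = [p*·0.9804 + (1−p*)·0.8403]/1.02 = 0.9416. B = V − Δ·S = 0.4414.
Check: Δ(0,0)·S0 + B(0,0) = 0.9416 = V0.

(0,0): Delta=0.0040 Bond=0.4414
(1,0): Delta=0.0366 Bond=-2.7311
(1,1): Delta=0.0000 Bond=0.9804
V0=0.9416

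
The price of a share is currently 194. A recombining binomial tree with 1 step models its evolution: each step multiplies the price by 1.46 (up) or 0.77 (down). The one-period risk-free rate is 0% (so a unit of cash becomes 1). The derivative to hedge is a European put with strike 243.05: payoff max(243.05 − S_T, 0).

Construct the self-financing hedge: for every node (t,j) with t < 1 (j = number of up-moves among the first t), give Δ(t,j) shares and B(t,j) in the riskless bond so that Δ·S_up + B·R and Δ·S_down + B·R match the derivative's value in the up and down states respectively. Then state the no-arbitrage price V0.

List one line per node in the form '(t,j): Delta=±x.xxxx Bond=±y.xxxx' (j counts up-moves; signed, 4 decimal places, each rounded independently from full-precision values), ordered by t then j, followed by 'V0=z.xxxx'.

(0,0): Delta=-0.6998 Bond=198.2003
V0=62.4467

Under the risk-neutral measure, an up-move has probability p* = (R−d)/(u−d) = 0.3333 and values discount at R = 1.
Terminal payoffs: V(1,0)=93.6700, V(1,1)=0.0000
  t=0,j=0: stock 194.0000 → up 283.2400 (V=0.0000), down 149.3800 (V=93.6700). Price 62.4467; hedge Δ=-0.6998, bond B=198.2003.
Self-financing check: at every node Δ·S+B equals the discounted successor values.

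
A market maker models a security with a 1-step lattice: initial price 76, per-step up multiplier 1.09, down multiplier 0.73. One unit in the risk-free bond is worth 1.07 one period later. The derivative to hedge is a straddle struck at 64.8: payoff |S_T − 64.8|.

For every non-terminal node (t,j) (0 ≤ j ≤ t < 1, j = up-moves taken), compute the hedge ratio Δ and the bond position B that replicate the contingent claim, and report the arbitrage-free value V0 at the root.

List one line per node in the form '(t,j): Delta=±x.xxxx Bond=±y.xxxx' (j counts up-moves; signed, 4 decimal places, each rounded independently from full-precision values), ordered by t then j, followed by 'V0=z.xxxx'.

(0,0): Delta=0.3187 Bond=-7.8152
V0=16.4071

The replicating-portfolio and risk-neutral prices coincide; use p* = (1.07−0.73)/(1.09−0.73) = 0.9444 for the latter.
Terminal payoffs: V(1,0)=9.3200, V(1,1)=18.0400
Node (0,0) S=76.0000: V=(p*·18.0400+(1−p*)·9.3200)/1.07=16.4071; Δ=(18.0400−9.3200)/(82.8400−55.4800)=0.3187; B=V−Δ·S=-7.8152
Each (Δ,B) replicates both successor values, so the strategy is self-financing and V0 is arbitrage-free.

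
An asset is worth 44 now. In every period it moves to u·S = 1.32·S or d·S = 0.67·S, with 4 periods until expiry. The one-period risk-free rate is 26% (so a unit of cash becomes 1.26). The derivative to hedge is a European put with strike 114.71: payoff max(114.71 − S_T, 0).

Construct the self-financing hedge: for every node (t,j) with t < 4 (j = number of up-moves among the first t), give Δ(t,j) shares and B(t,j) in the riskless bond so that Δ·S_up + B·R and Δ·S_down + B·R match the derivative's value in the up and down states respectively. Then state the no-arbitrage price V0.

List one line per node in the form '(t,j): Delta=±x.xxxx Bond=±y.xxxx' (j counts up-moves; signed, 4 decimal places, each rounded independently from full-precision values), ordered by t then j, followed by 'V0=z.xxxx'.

(0,0): Delta=-0.7533 Bond=39.7394
(1,0): Delta=-1.0000 Bond=57.3442
(1,1): Delta=-0.7406 Bond=49.3321
(2,0): Delta=-1.0000 Bond=72.2537
(2,1): Delta=-1.0000 Bond=72.2537
(2,2): Delta=-0.7272 Bond=61.1318
(3,0): Delta=-1.0000 Bond=91.0397
(3,1): Delta=-1.0000 Bond=91.0397
(3,2): Delta=-1.0000 Bond=91.0397
(3,3): Delta=-0.7131 Bond=75.6009
V0=6.5940

Risk-neutral probability p* = (R−d)/(u−d) = (1.26−0.67)/(1.32−0.67) = 0.9077.
Terminal values V(4,·): V(4,0)=105.8435, V(4,1)=97.2417, V(4,2)=80.2948, V(4,3)=46.9069, V(4,4)=0.0000
(3,0): S=13.2336. Δ = (V_up−V_dn)/(S_up−S_dn) = (97.2417−105.8435)/(17.4683−8.8665) = -1.0000. V = [p*·97.2417 + (1−p*)·105.8435]/1.26 = 77.8061. B = V − Δ·S = 91.0397.
(3,1): S=26.0721. Δ = (V_up−V_dn)/(S_up−S_dn) = (80.2948−97.2417)/(34.4152−17.4683) = -1.0000. V = [p*·80.2948 + (1−p*)·97.2417]/1.26 = 64.9676. B = V − Δ·S = 91.0397.
(3,2): S=51.3660. Δ = (V_up−V_dn)/(S_up−S_dn) = (46.9069−80.2948)/(67.8031−34.4152) = -1.0000. V = [p*·46.9069 + (1−p*)·80.2948]/1.26 = 39.6737. B = V − Δ·S = 91.0397.
(3,3): S=101.1986. Δ = (V_up−V_dn)/(S_up−S_dn) = (0.0000−46.9069)/(133.5821−67.8031) = -0.7131. V = [p*·0.0000 + (1−p*)·46.9069]/1.26 = 3.4364. B = V − Δ·S = 75.6009.
(2,0): S=19.7516. Δ = (V_up−V_dn)/(S_up−S_dn) = (64.9676−77.8061)/(26.0721−13.2336) = -1.0000. V = [p*·64.9676 + (1−p*)·77.8061]/1.26 = 52.5021. B = V − Δ·S = 72.2537.
(2,1): S=38.9136. Δ = (V_up−V_dn)/(S_up−S_dn) = (39.6737−64.9676)/(51.3660−26.0721) = -1.0000. V = [p*·39.6737 + (1−p*)·64.9676]/1.26 = 33.3401. B = V − Δ·S = 72.2537.
(2,2): S=76.6656. Δ = (V_up−V_dn)/(S_up−S_dn) = (3.4364−39.6737)/(101.1986−51.3660) = -0.7272. V = [p*·3.4364 + (1−p*)·39.6737]/1.26 = 5.3821. B = V − Δ·S = 61.1318.
(1,0): S=29.4800. Δ = (V_up−V_dn)/(S_up−S_dn) = (33.3401−52.5021)/(38.9136−19.7516) = -1.0000. V = [p*·33.3401 + (1−p*)·52.5021]/1.26 = 27.8642. B = V − Δ·S = 57.3442.
(1,1): S=58.0800. Δ = (V_up−V_dn)/(S_up−S_dn) = (5.3821−33.3401)/(76.6656−38.9136) = -0.7406. V = [p*·5.3821 + (1−p*)·33.3401]/1.26 = 6.3197. B = V − Δ·S = 49.3321.
(0,0): S=44.0000. Δ = (V_up−V_dn)/(S_up−S_dn) = (6.3197−27.8642)/(58.0800−29.4800) = -0.7533. V = [p*·6.3197 + (1−p*)·27.8642]/1.26 = 6.5940. B = V − Δ·S = 39.7394.
Check: Δ(0,0)·S0 + B(0,0) = 6.5940 = V0.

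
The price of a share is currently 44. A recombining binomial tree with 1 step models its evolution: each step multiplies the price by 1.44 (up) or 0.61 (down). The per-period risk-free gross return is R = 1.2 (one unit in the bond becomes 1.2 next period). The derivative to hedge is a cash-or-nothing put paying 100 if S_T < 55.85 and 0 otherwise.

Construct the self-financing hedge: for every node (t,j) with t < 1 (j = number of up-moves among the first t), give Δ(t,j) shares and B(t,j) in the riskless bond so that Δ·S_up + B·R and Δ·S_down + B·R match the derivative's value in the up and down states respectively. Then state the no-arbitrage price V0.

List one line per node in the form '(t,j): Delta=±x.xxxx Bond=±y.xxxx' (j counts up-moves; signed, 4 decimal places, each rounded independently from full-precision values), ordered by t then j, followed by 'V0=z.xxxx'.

(0,0): Delta=-2.7382 Bond=144.5783
V0=24.0964

No-arbitrage ⇒ martingale measure with p* = (R−d)/(u−d) = 0.7108.
Terminal values V(1,·): V(1,0)=100.0000, V(1,1)=0.0000
(0,0): S=44.0000. Δ = (V_up−V_dn)/(S_up−S_dn) = (0.0000−100.0000)/(63.3600−26.8400) = -2.7382. V = [p*·0.0000 + (1−p*)·100.0000]/1.2 = 24.0964. B = V − Δ·S = 144.5783.
The time-0 hedge costs 24.0964, which is the no-arbitrage price.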